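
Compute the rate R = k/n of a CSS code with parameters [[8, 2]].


Code rate R = k/n
= 2/8
= 0.2500

0.2500


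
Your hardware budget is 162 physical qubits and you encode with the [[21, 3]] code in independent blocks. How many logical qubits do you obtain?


Each code block uses 21 physical qubits for 3 logical qubit(s).
Number of complete blocks = floor(162 / 21) = 7
Logical qubits = 7 * 3
= 21

21


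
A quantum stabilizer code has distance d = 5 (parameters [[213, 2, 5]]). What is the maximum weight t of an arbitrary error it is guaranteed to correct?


Code parameters: [[213, 2, 5]], distance d = 5.
Number of correctable errors = floor((d-1)/2)
= floor((5 - 1)/2)
= floor(4/2)
= 2

2


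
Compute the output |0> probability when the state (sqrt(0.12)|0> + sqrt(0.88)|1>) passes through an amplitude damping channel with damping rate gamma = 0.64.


For amplitude damping with parameter gamma on state sqrt(a)|0> + sqrt(b)|1>:
alpha^2 = 0.12, beta^2 = 0.88
P(|0>) = alpha^2 + gamma * beta^2
= 0.12 + 0.64 * 0.88
= 0.12 + 0.5632
= 0.6832

0.6832


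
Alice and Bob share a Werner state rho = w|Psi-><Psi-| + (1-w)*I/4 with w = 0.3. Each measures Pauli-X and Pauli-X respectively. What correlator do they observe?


|Psi-> = (|01> - |10>)/sqrt(2)
For the pure Bell state, <X_A X_B> = -1 (Bell-state Pauli correlator).
The maximally-mixed part I/4 has tr(I/4 * P tensor P) = 0 for any traceless Pauli P.
So <X_A X_B>_rho = w * (-1) + (1 - w) * 0
= 0.3 * (-1)
= -0.3000

-0.3000


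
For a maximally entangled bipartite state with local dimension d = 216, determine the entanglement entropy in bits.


For a maximally entangled state in d x d:
S = log2(d) = log2(216)
= 7.7549

7.7549


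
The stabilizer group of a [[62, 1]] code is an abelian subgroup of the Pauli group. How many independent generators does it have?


For an [[n,k]] stabilizer code:
Number of stabilizer generators = n - k
= 62 - 1
= 61

61


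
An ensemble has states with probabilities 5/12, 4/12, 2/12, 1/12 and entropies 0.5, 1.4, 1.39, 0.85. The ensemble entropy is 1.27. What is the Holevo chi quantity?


chi = S(rho) - sum_i p_i * S(rho_i)
Weighted entropy = 5/12 * 0.5 + 4/12 * 1.4 + 2/12 * 1.39 + 1/12 * 0.85
= 0.9775
chi = 1.27 - 0.9775
= 0.2925

0.2925


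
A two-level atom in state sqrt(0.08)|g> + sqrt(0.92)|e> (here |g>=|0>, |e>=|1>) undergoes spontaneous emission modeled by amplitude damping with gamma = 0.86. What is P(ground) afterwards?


For amplitude damping with parameter gamma on state sqrt(a)|0> + sqrt(b)|1>:
alpha^2 = 0.08, beta^2 = 0.92
P(|0>) = alpha^2 + gamma * beta^2
= 0.08 + 0.86 * 0.92
= 0.08 + 0.7912
= 0.8712

0.8712


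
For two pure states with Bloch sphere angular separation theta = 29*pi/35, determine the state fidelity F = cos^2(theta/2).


For states separated by angle theta on Bloch sphere:
F = cos^2(theta/2)
theta = 29*pi/35 = 2.6030
theta/2 = 1.3015
cos(theta/2) = 0.2660
F = 0.0708

0.0708


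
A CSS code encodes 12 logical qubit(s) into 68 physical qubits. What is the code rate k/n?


Code rate R = k/n
= 12/68
= 0.1765

0.1765


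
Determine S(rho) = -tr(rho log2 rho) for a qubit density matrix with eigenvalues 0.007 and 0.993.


S = -p*log2(p) - (1-p)*log2(1-p)
p = 0.0070, 1-p = 0.9930
= -0.0070 * log2(0.0070) - 0.9930 * log2(0.9930)
= -(-0.0501) - (-0.0101)
= 0.0602

0.0602


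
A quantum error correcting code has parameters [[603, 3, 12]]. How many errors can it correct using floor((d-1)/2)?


Code parameters: [[603, 3, 12]], distance d = 12.
Number of correctable errors = floor((d-1)/2)
= floor((12 - 1)/2)
= floor(11/2)
= 5

5


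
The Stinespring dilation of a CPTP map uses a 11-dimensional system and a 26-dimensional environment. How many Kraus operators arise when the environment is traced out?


Tracing out the environment in an orthonormal basis {|i>_E} gives Kraus operators K_i = <i|_E U |0>_E.
Number of Kraus operators = dim(H_env) = d_env
= 26

26


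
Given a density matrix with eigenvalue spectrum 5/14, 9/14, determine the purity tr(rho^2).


tr(rho^2) = sum of eigenvalues squared
= (5/14)^2 + (9/14)^2
= (25 + 81) / 196
= 106/196
= 0.5408

0.5408


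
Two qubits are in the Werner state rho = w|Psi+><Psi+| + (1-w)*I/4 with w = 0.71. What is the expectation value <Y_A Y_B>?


|Psi+> = (|01> + |10>)/sqrt(2)
For the pure Bell state, <Y_A Y_B> = +1 (Bell-state Pauli correlator).
The maximally-mixed part I/4 has tr(I/4 * P tensor P) = 0 for any traceless Pauli P.
So <Y_A Y_B>_rho = w * (+1) + (1 - w) * 0
= 0.71 * (+1)
= 0.7100

0.7100


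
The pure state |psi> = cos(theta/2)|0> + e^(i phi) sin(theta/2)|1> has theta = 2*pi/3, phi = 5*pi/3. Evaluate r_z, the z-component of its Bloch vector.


theta = 2.0944, phi = 5.2360
r_z = cos(theta) = -0.5000

-0.5000


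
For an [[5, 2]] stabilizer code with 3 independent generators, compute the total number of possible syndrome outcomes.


Each stabilizer generator gives a binary (+1 or -1) measurement outcome.
With 3 independent generators:
Total syndromes = 2^3
= 8

8


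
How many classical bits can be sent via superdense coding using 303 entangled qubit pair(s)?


Superdense coding allows 2 classical bits per shared entangled pair.
303 pair(s) -> 2 * 303 = 606 classical bits

606


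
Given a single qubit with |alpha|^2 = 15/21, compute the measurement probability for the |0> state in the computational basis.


|alpha|^2 = 15/21 = 0.7143
|beta|^2 = 1 - 15/21 = 6/21 = 0.2857
P(|0>) = |alpha|^2 = 0.7143

0.7143


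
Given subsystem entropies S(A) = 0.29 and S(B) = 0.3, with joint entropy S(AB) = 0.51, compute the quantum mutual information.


I(A:B) = S(A) + S(B) - S(AB)
= 0.29 + 0.3 - 0.51
= 0.0800

0.0800


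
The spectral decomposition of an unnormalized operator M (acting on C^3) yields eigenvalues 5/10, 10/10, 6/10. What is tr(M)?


tr(M) = sum of eigenvalues
= 5/10 + 10/10 + 6/10
= 21/10
= 2.1000

2.1000


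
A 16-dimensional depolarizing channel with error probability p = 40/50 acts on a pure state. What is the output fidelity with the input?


F = (1-p) + p/d
= (1 - 0.8000) + 0.8000/16
= 0.2000 + 0.0500
= 0.2500

0.2500


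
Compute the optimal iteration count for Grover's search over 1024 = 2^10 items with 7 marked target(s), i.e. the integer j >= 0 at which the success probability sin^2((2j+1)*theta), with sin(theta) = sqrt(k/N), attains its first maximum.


After j Grover iterations the success probability is P(j) = sin^2((2j+1)*theta), where sin(theta) = sqrt(k/N).
N = 2^10 = 1024, k = 7
sin(theta) = sqrt(k/N) = 0.08267972847
theta = arcsin(sqrt(k/N)) = 0.08277421834 rad
P(j) reaches its first maximum when (2j+1)*theta is as close as possible to pi/2, i.e. j = round(pi/(4*theta) - 1/2).
pi/(4*theta) - 1/2 = 8.9884
(For comparison, the common estimate pi/4 * sqrt(N/k) = 9.4993; the exact maximiser is used here.)
Optimal iterations = 9

9


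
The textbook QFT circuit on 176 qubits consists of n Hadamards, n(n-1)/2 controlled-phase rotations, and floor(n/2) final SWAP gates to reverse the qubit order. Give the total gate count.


Hadamard gates: 176
Controlled rotations: n*(n-1)/2 = 176*175/2 = 15400
SWAP gates: floor(n/2) = floor(176/2) = 88
Total = 176 + 15400 + 88
= 15664

15664


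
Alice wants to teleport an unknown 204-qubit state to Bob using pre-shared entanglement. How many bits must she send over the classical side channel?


Quantum teleportation requires 2 classical bits per qubit teleported.
204 qubit(s) -> 2 * 204 = 408 classical bits

408


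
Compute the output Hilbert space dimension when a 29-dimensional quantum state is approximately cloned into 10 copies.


Output space = H^(tensor 10) where dim(H) = 29
dim = 29^10
= 841 (after 2 factors)
= 24389 (after 3 factors)
= 707281 (after 4 factors)
= 20511149 (after 5 factors)
= 594823321 (after 6 factors)
= 17249876309 (after 7 factors)
= 500246412961 (after 8 factors)
= 14507145975869 (after 9 factors)
= 420707233300201 (after 10 factors)
= 420707233300201

420707233300201


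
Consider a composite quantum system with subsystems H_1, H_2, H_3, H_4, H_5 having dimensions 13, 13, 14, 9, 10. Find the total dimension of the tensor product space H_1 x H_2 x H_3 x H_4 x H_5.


dim(H_1 x H_2 x H_3 x H_4 x H_5) = 13 * 13 * 14 * 9 * 10
= 169 * 14 * 9 * 10
= 2366 * 9 * 10
= 21294 * 10
= 212940

212940


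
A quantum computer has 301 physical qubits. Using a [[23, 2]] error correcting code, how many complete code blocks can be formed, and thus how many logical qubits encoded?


Each code block uses 23 physical qubits for 2 logical qubit(s).
Number of complete blocks = floor(301 / 23) = 13
Logical qubits = 13 * 2
= 26

26


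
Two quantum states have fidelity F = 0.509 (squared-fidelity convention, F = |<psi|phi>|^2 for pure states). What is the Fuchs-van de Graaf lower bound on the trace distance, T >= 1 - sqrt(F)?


Fuchs-van de Graaf (squared-fidelity convention): 1 - sqrt(F) <= T <= sqrt(1 - F).
Lower bound: T >= 1 - sqrt(F)
sqrt(F) = sqrt(0.509) = 0.7134
T >= 1 - 0.7134
T >= 0.2866

0.2866


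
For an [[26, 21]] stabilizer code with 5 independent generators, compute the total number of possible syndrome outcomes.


Each stabilizer generator gives a binary (+1 or -1) measurement outcome.
With 5 independent generators:
Total syndromes = 2^5
= 32

32


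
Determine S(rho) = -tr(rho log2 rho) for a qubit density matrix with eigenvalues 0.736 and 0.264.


S = -p*log2(p) - (1-p)*log2(1-p)
p = 0.7360, 1-p = 0.2640
= -0.7360 * log2(0.7360) - 0.2640 * log2(0.2640)
= -(-0.3255) - (-0.5072)
= 0.8327

0.8327


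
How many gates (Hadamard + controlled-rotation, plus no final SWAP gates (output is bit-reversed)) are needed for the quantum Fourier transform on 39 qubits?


Hadamard gates: 39
Controlled rotations: n*(n-1)/2 = 39*38/2 = 741
SWAP gates: 0 (omitted)
Total = 39 + 741
= 780

780


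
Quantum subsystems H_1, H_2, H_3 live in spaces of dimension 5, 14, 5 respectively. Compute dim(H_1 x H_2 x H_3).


dim(H_1 x H_2 x H_3) = 5 * 14 * 5
= 70 * 5
= 350

350


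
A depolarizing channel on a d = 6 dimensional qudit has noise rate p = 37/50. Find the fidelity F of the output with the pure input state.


F = (1-p) + p/d
= (1 - 0.7400) + 0.7400/6
= 0.2600 + 0.1233
= 0.3833

0.3833


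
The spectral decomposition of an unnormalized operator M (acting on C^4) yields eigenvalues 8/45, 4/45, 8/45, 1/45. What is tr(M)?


tr(M) = sum of eigenvalues
= 8/45 + 4/45 + 8/45 + 1/45
= 21/45
= 0.4667

0.4667


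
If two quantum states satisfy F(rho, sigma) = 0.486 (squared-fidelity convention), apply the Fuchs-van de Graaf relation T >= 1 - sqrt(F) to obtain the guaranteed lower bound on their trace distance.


Fuchs-van de Graaf (squared-fidelity convention): 1 - sqrt(F) <= T <= sqrt(1 - F).
Lower bound: T >= 1 - sqrt(F)
sqrt(F) = sqrt(0.486) = 0.6971
T >= 1 - 0.6971
T >= 0.3029

0.3029


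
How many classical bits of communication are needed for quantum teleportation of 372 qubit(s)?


Quantum teleportation requires 2 classical bits per qubit teleported.
372 qubit(s) -> 2 * 372 = 744 classical bits

744


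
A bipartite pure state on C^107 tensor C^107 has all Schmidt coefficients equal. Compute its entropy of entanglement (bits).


For a maximally entangled state in d x d:
S = log2(d) = log2(107)
= 6.7415

6.7415


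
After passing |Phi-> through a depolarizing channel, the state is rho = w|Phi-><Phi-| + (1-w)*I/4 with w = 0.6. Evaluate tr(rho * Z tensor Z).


|Phi-> = (|00> - |11>)/sqrt(2)
For the pure Bell state, <Z_A Z_B> = +1 (Bell-state Pauli correlator).
The maximally-mixed part I/4 has tr(I/4 * P tensor P) = 0 for any traceless Pauli P.
So <Z_A Z_B>_rho = w * (+1) + (1 - w) * 0
= 0.6 * (+1)
= 0.6000

0.6000


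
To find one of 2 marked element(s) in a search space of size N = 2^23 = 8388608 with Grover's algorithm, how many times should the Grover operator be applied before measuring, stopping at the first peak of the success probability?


After j Grover iterations the success probability is P(j) = sin^2((2j+1)*theta), where sin(theta) = sqrt(k/N).
N = 2^23 = 8388608, k = 2
sin(theta) = sqrt(k/N) = 0.00048828125
theta = arcsin(sqrt(k/N)) = 0.0004882812694 rad
P(j) reaches its first maximum when (2j+1)*theta is as close as possible to pi/2, i.e. j = round(pi/(4*theta) - 1/2).
pi/(4*theta) - 1/2 = 1607.9954
(For comparison, the common estimate pi/4 * sqrt(N/k) = 1608.4954; the exact maximiser is used here.)
Optimal iterations = 1608

1608


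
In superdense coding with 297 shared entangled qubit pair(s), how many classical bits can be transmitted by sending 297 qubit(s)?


Superdense coding allows 2 classical bits per shared entangled pair.
297 pair(s) -> 2 * 297 = 594 classical bits

594


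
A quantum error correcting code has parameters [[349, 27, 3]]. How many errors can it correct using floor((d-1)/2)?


Code parameters: [[349, 27, 3]], distance d = 3.
Number of correctable errors = floor((d-1)/2)
= floor((3 - 1)/2)
= floor(2/2)
= 1

1


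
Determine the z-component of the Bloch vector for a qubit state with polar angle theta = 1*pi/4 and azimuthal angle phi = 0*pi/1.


theta = 0.7854, phi = 0.0000
r_z = cos(theta) = 0.7071

0.7071


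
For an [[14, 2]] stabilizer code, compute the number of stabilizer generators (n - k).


For an [[n,k]] stabilizer code:
Number of stabilizer generators = n - k
= 14 - 2
= 12

12


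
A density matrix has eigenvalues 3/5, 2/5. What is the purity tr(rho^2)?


tr(rho^2) = sum of eigenvalues squared
= (3/5)^2 + (2/5)^2
= (9 + 4) / 25
= 13/25
= 0.5200

0.5200


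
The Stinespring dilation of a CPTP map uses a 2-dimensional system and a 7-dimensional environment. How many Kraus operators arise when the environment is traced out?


Tracing out the environment in an orthonormal basis {|i>_E} gives Kraus operators K_i = <i|_E U |0>_E.
Number of Kraus operators = dim(H_env) = d_env
= 7

7


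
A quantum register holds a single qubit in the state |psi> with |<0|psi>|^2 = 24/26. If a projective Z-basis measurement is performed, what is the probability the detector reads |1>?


|alpha|^2 = 24/26 = 0.9231
|beta|^2 = 1 - 24/26 = 2/26 = 0.0769
P(|1>) = |beta|^2 = 0.0769

0.0769


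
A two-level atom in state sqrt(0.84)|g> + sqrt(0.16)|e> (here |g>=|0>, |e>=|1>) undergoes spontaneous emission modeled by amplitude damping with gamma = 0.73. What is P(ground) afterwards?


For amplitude damping with parameter gamma on state sqrt(a)|0> + sqrt(b)|1>:
alpha^2 = 0.84, beta^2 = 0.16
P(|0>) = alpha^2 + gamma * beta^2
= 0.84 + 0.73 * 0.16
= 0.84 + 0.1168
= 0.9568

0.9568


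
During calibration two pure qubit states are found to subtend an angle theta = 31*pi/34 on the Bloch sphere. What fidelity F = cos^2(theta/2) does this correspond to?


For states separated by angle theta on Bloch sphere:
F = cos^2(theta/2)
theta = 31*pi/34 = 2.8644
theta/2 = 1.4322
cos(theta/2) = 0.1382
F = 0.0191

0.0191


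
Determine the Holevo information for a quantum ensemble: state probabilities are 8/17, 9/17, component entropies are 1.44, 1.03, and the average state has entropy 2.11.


chi = S(rho) - sum_i p_i * S(rho_i)
Weighted entropy = 8/17 * 1.44 + 9/17 * 1.03
= 1.2229
chi = 2.11 - 1.2229
= 0.8871

0.8871


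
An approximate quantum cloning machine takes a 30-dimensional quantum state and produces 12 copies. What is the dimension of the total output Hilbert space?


Output space = H^(tensor 12) where dim(H) = 30
dim = 30^12
= 900 (after 2 factors)
= 27000 (after 3 factors)
= 810000 (after 4 factors)
= 24300000 (after 5 factors)
= 729000000 (after 6 factors)
= 21870000000 (after 7 factors)
= 656100000000 (after 8 factors)
= 19683000000000 (after 9 factors)
= 590490000000000 (after 10 factors)
= 17714700000000000 (after 11 factors)
= 531441000000000000 (after 12 factors)
= 531441000000000000

531441000000000000


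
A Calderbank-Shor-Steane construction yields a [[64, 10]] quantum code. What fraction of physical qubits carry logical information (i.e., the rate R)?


Code rate R = k/n
= 10/64
= 0.1562

0.1562


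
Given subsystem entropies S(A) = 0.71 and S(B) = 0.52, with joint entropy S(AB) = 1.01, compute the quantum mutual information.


I(A:B) = S(A) + S(B) - S(AB)
= 0.71 + 0.52 - 1.01
= 0.2200

0.2200


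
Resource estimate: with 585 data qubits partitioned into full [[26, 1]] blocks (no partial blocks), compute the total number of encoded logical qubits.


Each code block uses 26 physical qubits for 1 logical qubit(s).
Number of complete blocks = floor(585 / 26) = 22
Logical qubits = 22 * 1
= 22

22


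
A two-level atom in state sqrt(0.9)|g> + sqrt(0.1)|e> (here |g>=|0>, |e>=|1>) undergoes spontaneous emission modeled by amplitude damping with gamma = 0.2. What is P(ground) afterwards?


For amplitude damping with parameter gamma on state sqrt(a)|0> + sqrt(b)|1>:
alpha^2 = 0.9, beta^2 = 0.1
P(|0>) = alpha^2 + gamma * beta^2
= 0.9 + 0.2 * 0.1
= 0.9 + 0.0200
= 0.9200

0.9200


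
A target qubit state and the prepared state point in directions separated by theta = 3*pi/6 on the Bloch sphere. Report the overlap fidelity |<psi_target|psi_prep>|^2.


For states separated by angle theta on Bloch sphere:
F = cos^2(theta/2)
theta = 3*pi/6 = 1.5708
theta/2 = 0.7854
cos(theta/2) = 0.7071
F = 0.5000

0.5000


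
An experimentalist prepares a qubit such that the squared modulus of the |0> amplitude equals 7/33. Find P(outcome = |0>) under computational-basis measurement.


|alpha|^2 = 7/33 = 0.2121
|beta|^2 = 1 - 7/33 = 26/33 = 0.7879
P(|0>) = |alpha|^2 = 0.2121

0.2121


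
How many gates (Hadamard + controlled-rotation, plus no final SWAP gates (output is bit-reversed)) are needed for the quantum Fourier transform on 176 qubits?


Hadamard gates: 176
Controlled rotations: n*(n-1)/2 = 176*175/2 = 15400
SWAP gates: 0 (omitted)
Total = 176 + 15400
= 15576

15576


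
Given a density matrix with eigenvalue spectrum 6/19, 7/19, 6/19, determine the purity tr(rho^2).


tr(rho^2) = sum of eigenvalues squared
= (6/19)^2 + (7/19)^2 + (6/19)^2
= (36 + 49 + 36) / 361
= 121/361
= 0.3352

0.3352


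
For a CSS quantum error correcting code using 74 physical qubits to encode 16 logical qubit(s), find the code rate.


Code rate R = k/n
= 16/74
= 0.2162

0.2162


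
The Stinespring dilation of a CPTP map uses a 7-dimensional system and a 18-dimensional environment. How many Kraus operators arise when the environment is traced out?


Tracing out the environment in an orthonormal basis {|i>_E} gives Kraus operators K_i = <i|_E U |0>_E.
Number of Kraus operators = dim(H_env) = d_env
= 18

18


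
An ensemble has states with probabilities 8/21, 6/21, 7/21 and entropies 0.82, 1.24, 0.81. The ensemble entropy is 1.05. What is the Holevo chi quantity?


chi = S(rho) - sum_i p_i * S(rho_i)
Weighted entropy = 8/21 * 0.82 + 6/21 * 1.24 + 7/21 * 0.81
= 0.9367
chi = 1.05 - 0.9367
= 0.1133

0.1133


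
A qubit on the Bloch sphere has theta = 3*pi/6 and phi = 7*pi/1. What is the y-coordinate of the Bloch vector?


theta = 1.5708, phi = 21.9911
r_y = sin(theta)*sin(phi) = 1.0000 * 0.0000
r_y = 0.0000

0.0000


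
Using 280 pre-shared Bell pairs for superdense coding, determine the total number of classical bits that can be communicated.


Superdense coding allows 2 classical bits per shared entangled pair.
280 pair(s) -> 2 * 280 = 560 classical bits

560


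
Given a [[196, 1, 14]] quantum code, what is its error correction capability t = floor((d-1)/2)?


Code parameters: [[196, 1, 14]], distance d = 14.
Number of correctable errors = floor((d-1)/2)
= floor((14 - 1)/2)
= floor(13/2)
= 6

6


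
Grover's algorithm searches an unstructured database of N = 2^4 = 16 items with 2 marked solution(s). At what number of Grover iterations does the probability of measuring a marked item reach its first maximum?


After j Grover iterations the success probability is P(j) = sin^2((2j+1)*theta), where sin(theta) = sqrt(k/N).
N = 2^4 = 16, k = 2
sin(theta) = sqrt(k/N) = 0.3535533906
theta = arcsin(sqrt(k/N)) = 0.3613671239 rad
P(j) reaches its first maximum when (2j+1)*theta is as close as possible to pi/2, i.e. j = round(pi/(4*theta) - 1/2).
pi/(4*theta) - 1/2 = 1.6734
(For comparison, the common estimate pi/4 * sqrt(N/k) = 2.2214; the exact maximiser is used here.)
Optimal iterations = 2

2


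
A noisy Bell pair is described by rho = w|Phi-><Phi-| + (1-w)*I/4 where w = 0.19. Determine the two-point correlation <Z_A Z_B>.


|Phi-> = (|00> - |11>)/sqrt(2)
For the pure Bell state, <Z_A Z_B> = +1 (Bell-state Pauli correlator).
The maximally-mixed part I/4 has tr(I/4 * P tensor P) = 0 for any traceless Pauli P.
So <Z_A Z_B>_rho = w * (+1) + (1 - w) * 0
= 0.19 * (+1)
= 0.1900

0.1900


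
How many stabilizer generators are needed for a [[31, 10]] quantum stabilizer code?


For an [[n,k]] stabilizer code:
Number of stabilizer generators = n - k
= 31 - 10
= 21

21


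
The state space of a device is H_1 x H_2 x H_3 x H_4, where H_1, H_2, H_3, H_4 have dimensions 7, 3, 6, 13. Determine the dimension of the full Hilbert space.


dim(H_1 x H_2 x H_3 x H_4) = 7 * 3 * 6 * 13
= 21 * 6 * 13
= 126 * 13
= 1638

1638


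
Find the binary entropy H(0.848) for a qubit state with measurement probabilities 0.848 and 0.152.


S = -p*log2(p) - (1-p)*log2(1-p)
p = 0.8480, 1-p = 0.1520
= -0.8480 * log2(0.8480) - 0.1520 * log2(0.1520)
= -(-0.2017) - (-0.4131)
= 0.6148

0.6148


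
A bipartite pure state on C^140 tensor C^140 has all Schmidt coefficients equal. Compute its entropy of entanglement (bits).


For a maximally entangled state in d x d:
S = log2(d) = log2(140)
= 7.1293

7.1293


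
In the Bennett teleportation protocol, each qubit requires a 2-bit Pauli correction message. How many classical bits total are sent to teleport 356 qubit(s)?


Quantum teleportation requires 2 classical bits per qubit teleported.
356 qubit(s) -> 2 * 356 = 712 classical bits

712


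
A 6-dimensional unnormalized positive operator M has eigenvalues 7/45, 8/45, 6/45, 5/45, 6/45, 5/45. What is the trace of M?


tr(M) = sum of eigenvalues
= 7/45 + 8/45 + 6/45 + 5/45 + 6/45 + 5/45
= 37/45
= 0.8222

0.8222


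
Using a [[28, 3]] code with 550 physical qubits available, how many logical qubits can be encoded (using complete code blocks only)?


Each code block uses 28 physical qubits for 3 logical qubit(s).
Number of complete blocks = floor(550 / 28) = 19
Logical qubits = 19 * 3
= 57

57


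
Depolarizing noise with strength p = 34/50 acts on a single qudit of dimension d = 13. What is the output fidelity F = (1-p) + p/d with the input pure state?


F = (1-p) + p/d
= (1 - 0.6800) + 0.6800/13
= 0.3200 + 0.0523
= 0.3723

0.3723


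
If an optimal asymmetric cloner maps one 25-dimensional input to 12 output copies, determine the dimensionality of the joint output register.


Output space = H^(tensor 12) where dim(H) = 25
dim = 25^12
= 625 (after 2 factors)
= 15625 (after 3 factors)
= 390625 (after 4 factors)
= 9765625 (after 5 factors)
= 244140625 (after 6 factors)
= 6103515625 (after 7 factors)
= 152587890625 (after 8 factors)
= 3814697265625 (after 9 factors)
= 95367431640625 (after 10 factors)
= 2384185791015625 (after 11 factors)
= 59604644775390625 (after 12 factors)
= 59604644775390625

59604644775390625


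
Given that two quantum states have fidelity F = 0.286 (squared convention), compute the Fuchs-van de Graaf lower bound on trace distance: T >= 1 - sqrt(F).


Fuchs-van de Graaf (squared-fidelity convention): 1 - sqrt(F) <= T <= sqrt(1 - F).
Lower bound: T >= 1 - sqrt(F)
sqrt(F) = sqrt(0.286) = 0.5348
T >= 1 - 0.5348
T >= 0.4652

0.4652


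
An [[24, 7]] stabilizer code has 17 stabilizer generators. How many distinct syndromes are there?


Each stabilizer generator gives a binary (+1 or -1) measurement outcome.
With 17 independent generators:
Total syndromes = 2^17
= 131072

131072


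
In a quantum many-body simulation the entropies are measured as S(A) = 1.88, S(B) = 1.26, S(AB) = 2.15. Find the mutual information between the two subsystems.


I(A:B) = S(A) + S(B) - S(AB)
= 1.88 + 1.26 - 2.15
= 0.9900

0.9900


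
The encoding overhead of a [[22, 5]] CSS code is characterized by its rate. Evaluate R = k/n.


Code rate R = k/n
= 5/22
= 0.2273

0.2273


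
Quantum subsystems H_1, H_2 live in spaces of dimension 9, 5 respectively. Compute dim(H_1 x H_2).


dim(H_1 x H_2) = 9 * 5
= 45

45


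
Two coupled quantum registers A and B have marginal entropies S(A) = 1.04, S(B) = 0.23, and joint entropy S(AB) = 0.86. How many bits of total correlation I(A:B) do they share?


I(A:B) = S(A) + S(B) - S(AB)
= 1.04 + 0.23 - 0.86
= 0.4100

0.4100


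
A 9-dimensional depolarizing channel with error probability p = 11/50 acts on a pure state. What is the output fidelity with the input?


F = (1-p) + p/d
= (1 - 0.2200) + 0.2200/9
= 0.7800 + 0.0244
= 0.8044

0.8044


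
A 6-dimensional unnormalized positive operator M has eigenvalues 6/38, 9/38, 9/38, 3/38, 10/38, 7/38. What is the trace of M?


tr(M) = sum of eigenvalues
= 6/38 + 9/38 + 9/38 + 3/38 + 10/38 + 7/38
= 44/38
= 1.1579

1.1579


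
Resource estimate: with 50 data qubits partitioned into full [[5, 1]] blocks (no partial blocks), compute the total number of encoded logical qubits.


Each code block uses 5 physical qubits for 1 logical qubit(s).
Number of complete blocks = floor(50 / 5) = 10
Logical qubits = 10 * 1
= 10

10


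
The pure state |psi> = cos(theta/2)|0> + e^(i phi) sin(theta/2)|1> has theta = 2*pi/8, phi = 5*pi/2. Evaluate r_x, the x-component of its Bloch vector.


theta = 0.7854, phi = 7.8540
r_x = sin(theta)*cos(phi) = 0.7071 * 0.0000
r_x = 0.0000

0.0000


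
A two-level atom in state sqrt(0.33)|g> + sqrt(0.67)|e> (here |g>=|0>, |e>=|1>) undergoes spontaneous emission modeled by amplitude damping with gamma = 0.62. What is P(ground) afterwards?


For amplitude damping with parameter gamma on state sqrt(a)|0> + sqrt(b)|1>:
alpha^2 = 0.33, beta^2 = 0.67
P(|0>) = alpha^2 + gamma * beta^2
= 0.33 + 0.62 * 0.67
= 0.33 + 0.4154
= 0.7454

0.7454


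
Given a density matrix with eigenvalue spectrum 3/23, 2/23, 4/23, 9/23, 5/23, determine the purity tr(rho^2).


tr(rho^2) = sum of eigenvalues squared
= (3/23)^2 + (2/23)^2 + (4/23)^2 + (9/23)^2 + (5/23)^2
= (9 + 4 + 16 + 81 + 25) / 529
= 135/529
= 0.2552

0.2552


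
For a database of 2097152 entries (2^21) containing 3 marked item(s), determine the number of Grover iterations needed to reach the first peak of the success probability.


After j Grover iterations the success probability is P(j) = sin^2((2j+1)*theta), where sin(theta) = sqrt(k/N).
N = 2^21 = 2097152, k = 3
sin(theta) = sqrt(k/N) = 0.001196039913
theta = arcsin(sqrt(k/N)) = 0.001196040199 rad
P(j) reaches its first maximum when (2j+1)*theta is as close as possible to pi/2, i.e. j = round(pi/(4*theta) - 1/2).
pi/(4*theta) - 1/2 = 656.1654
(For comparison, the common estimate pi/4 * sqrt(N/k) = 656.6655; the exact maximiser is used here.)
Optimal iterations = 656

656


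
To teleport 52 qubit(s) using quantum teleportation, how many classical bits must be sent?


Quantum teleportation requires 2 classical bits per qubit teleported.
52 qubit(s) -> 2 * 52 = 104 classical bits

104


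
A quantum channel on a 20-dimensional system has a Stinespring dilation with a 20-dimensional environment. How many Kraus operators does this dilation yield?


Tracing out the environment in an orthonormal basis {|i>_E} gives Kraus operators K_i = <i|_E U |0>_E.
Number of Kraus operators = dim(H_env) = d_env
= 20

20


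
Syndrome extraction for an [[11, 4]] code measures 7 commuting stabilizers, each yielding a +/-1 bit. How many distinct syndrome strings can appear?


Each stabilizer generator gives a binary (+1 or -1) measurement outcome.
With 7 independent generators:
Total syndromes = 2^7
= 128

128


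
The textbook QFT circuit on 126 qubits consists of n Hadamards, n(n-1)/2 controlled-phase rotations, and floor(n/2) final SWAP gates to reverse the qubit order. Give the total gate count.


Hadamard gates: 126
Controlled rotations: n*(n-1)/2 = 126*125/2 = 7875
SWAP gates: floor(n/2) = floor(126/2) = 63
Total = 126 + 7875 + 63
= 8064

8064


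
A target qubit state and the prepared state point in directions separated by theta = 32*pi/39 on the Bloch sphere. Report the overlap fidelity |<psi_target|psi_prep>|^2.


For states separated by angle theta on Bloch sphere:
F = cos^2(theta/2)
theta = 32*pi/39 = 2.5777
theta/2 = 1.2889
cos(theta/2) = 0.2782
F = 0.0774

0.0774


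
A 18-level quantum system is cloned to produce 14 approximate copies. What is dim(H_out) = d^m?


Output space = H^(tensor 14) where dim(H) = 18
dim = 18^14
= 324 (after 2 factors)
= 5832 (after 3 factors)
= 104976 (after 4 factors)
= 1889568 (after 5 factors)
= 34012224 (after 6 factors)
= 612220032 (after 7 factors)
= 11019960576 (after 8 factors)
= 198359290368 (after 9 factors)
= 3570467226624 (after 10 factors)
= 64268410079232 (after 11 factors)
= 1156831381426176 (after 12 factors)
= 20822964865671168 (after 13 factors)
= 374813367582081024 (after 14 factors)
= 374813367582081024

374813367582081024


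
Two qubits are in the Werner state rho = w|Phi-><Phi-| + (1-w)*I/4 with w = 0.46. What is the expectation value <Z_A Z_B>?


|Phi-> = (|00> - |11>)/sqrt(2)
For the pure Bell state, <Z_A Z_B> = +1 (Bell-state Pauli correlator).
The maximally-mixed part I/4 has tr(I/4 * P tensor P) = 0 for any traceless Pauli P.
So <Z_A Z_B>_rho = w * (+1) + (1 - w) * 0
= 0.46 * (+1)
= 0.4600

0.4600


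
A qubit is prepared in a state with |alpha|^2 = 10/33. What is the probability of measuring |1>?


|alpha|^2 = 10/33 = 0.3030
|beta|^2 = 1 - 10/33 = 23/33 = 0.6970
P(|1>) = |beta|^2 = 0.6970

0.6970


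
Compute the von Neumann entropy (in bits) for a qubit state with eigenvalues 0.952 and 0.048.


S = -p*log2(p) - (1-p)*log2(1-p)
p = 0.9520, 1-p = 0.0480
= -0.9520 * log2(0.9520) - 0.0480 * log2(0.0480)
= -(-0.0676) - (-0.2103)
= 0.2778

0.2778


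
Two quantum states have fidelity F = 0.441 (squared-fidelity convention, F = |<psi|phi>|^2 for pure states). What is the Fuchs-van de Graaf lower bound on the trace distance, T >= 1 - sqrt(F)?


Fuchs-van de Graaf (squared-fidelity convention): 1 - sqrt(F) <= T <= sqrt(1 - F).
Lower bound: T >= 1 - sqrt(F)
sqrt(F) = sqrt(0.441) = 0.6641
T >= 1 - 0.6641
T >= 0.3359

0.3359


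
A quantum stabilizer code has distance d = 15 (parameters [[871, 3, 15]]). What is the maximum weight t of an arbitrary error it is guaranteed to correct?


Code parameters: [[871, 3, 15]], distance d = 15.
Number of correctable errors = floor((d-1)/2)
= floor((15 - 1)/2)
= floor(14/2)
= 7

7


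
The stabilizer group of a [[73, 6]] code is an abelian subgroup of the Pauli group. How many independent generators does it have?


For an [[n,k]] stabilizer code:
Number of stabilizer generators = n - k
= 73 - 6
= 67

67


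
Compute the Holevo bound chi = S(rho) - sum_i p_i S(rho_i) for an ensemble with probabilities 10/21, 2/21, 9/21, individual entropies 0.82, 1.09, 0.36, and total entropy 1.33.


chi = S(rho) - sum_i p_i * S(rho_i)
Weighted entropy = 10/21 * 0.82 + 2/21 * 1.09 + 9/21 * 0.36
= 0.6486
chi = 1.33 - 0.6486
= 0.6814

0.6814


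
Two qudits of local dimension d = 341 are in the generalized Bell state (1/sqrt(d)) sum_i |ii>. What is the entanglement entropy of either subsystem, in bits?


For a maximally entangled state in d x d:
S = log2(d) = log2(341)
= 8.4136

8.4136


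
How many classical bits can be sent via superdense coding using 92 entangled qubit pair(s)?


Superdense coding allows 2 classical bits per shared entangled pair.
92 pair(s) -> 2 * 92 = 184 classical bits

184


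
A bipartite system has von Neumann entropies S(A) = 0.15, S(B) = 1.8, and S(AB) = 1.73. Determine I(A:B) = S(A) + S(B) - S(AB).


I(A:B) = S(A) + S(B) - S(AB)
= 0.15 + 1.8 - 1.73
= 0.2200

0.2200


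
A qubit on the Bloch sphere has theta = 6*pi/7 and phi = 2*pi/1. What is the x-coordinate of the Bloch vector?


theta = 2.6928, phi = 6.2832
r_x = sin(theta)*cos(phi) = 0.4339 * 1.0000
r_x = 0.4339

0.4339


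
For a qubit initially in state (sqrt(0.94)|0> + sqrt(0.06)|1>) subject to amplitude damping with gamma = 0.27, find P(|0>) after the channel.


For amplitude damping with parameter gamma on state sqrt(a)|0> + sqrt(b)|1>:
alpha^2 = 0.94, beta^2 = 0.06
P(|0>) = alpha^2 + gamma * beta^2
= 0.94 + 0.27 * 0.06
= 0.94 + 0.0162
= 0.9562

0.9562


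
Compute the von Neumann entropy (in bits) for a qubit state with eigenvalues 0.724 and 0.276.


S = -p*log2(p) - (1-p)*log2(1-p)
p = 0.7240, 1-p = 0.2760
= -0.7240 * log2(0.7240) - 0.2760 * log2(0.2760)
= -(-0.3373) - (-0.5126)
= 0.8499

0.8499


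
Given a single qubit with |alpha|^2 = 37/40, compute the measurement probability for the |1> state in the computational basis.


|alpha|^2 = 37/40 = 0.9250
|beta|^2 = 1 - 37/40 = 3/40 = 0.0750
P(|1>) = |beta|^2 = 0.0750

0.0750


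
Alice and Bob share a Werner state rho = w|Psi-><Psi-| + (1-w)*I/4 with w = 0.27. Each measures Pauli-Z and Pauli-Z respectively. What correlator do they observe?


|Psi-> = (|01> - |10>)/sqrt(2)
For the pure Bell state, <Z_A Z_B> = -1 (Bell-state Pauli correlator).
The maximally-mixed part I/4 has tr(I/4 * P tensor P) = 0 for any traceless Pauli P.
So <Z_A Z_B>_rho = w * (-1) + (1 - w) * 0
= 0.27 * (-1)
= -0.2700

-0.2700


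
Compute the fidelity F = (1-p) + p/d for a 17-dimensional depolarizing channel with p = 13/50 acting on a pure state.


F = (1-p) + p/d
= (1 - 0.2600) + 0.2600/17
= 0.7400 + 0.0153
= 0.7553

0.7553


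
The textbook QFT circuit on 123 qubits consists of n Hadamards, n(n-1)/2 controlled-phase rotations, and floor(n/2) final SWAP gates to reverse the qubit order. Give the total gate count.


Hadamard gates: 123
Controlled rotations: n*(n-1)/2 = 123*122/2 = 7503
SWAP gates: floor(n/2) = floor(123/2) = 61
Total = 123 + 7503 + 61
= 7687

7687


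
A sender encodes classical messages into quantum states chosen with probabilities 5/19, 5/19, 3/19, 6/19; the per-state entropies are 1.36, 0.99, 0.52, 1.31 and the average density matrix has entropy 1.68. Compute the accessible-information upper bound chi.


chi = S(rho) - sum_i p_i * S(rho_i)
Weighted entropy = 5/19 * 1.36 + 5/19 * 0.99 + 3/19 * 0.52 + 6/19 * 1.31
= 1.1142
chi = 1.68 - 1.1142
= 0.5658

0.5658


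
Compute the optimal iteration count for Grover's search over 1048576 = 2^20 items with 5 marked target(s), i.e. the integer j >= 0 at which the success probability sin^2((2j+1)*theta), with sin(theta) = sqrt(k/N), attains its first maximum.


After j Grover iterations the success probability is P(j) = sin^2((2j+1)*theta), where sin(theta) = sqrt(k/N).
N = 2^20 = 1048576, k = 5
sin(theta) = sqrt(k/N) = 0.002183660134
theta = arcsin(sqrt(k/N)) = 0.00218366187 rad
P(j) reaches its first maximum when (2j+1)*theta is as close as possible to pi/2, i.e. j = round(pi/(4*theta) - 1/2).
pi/(4*theta) - 1/2 = 359.1702
(For comparison, the common estimate pi/4 * sqrt(N/k) = 359.6705; the exact maximiser is used here.)
Optimal iterations = 359

359


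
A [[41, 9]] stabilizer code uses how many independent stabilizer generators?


For an [[n,k]] stabilizer code:
Number of stabilizer generators = n - k
= 41 - 9
= 32

32


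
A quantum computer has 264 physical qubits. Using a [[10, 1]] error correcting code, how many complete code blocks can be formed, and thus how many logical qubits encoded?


Each code block uses 10 physical qubits for 1 logical qubit(s).
Number of complete blocks = floor(264 / 10) = 26
Logical qubits = 26 * 1
= 26

26


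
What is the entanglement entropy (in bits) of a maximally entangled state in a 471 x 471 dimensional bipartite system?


For a maximally entangled state in d x d:
S = log2(d) = log2(471)
= 8.8796

8.8796


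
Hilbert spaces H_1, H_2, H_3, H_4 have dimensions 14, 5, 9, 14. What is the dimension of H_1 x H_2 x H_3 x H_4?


dim(H_1 x H_2 x H_3 x H_4) = 14 * 5 * 9 * 14
= 70 * 9 * 14
= 630 * 14
= 8820

8820


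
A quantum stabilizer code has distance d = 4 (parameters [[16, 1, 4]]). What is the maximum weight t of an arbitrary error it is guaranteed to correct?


Code parameters: [[16, 1, 4]], distance d = 4.
Number of correctable errors = floor((d-1)/2)
= floor((4 - 1)/2)
= floor(3/2)
= 1

1


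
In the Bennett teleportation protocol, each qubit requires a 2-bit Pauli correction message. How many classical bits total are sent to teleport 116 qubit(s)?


Quantum teleportation requires 2 classical bits per qubit teleported.
116 qubit(s) -> 2 * 116 = 232 classical bits

232


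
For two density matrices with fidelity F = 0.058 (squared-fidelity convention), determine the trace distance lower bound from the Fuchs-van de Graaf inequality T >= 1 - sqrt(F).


Fuchs-van de Graaf (squared-fidelity convention): 1 - sqrt(F) <= T <= sqrt(1 - F).
Lower bound: T >= 1 - sqrt(F)
sqrt(F) = sqrt(0.058) = 0.2408
T >= 1 - 0.2408
T >= 0.7592

0.7592


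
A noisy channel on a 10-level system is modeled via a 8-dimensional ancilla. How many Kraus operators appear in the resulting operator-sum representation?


Tracing out the environment in an orthonormal basis {|i>_E} gives Kraus operators K_i = <i|_E U |0>_E.
Number of Kraus operators = dim(H_env) = d_env
= 8

8


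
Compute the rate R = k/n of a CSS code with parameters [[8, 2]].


Code rate R = k/n
= 2/8
= 0.2500

0.2500


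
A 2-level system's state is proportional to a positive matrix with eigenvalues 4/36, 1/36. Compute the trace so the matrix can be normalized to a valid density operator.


tr(M) = sum of eigenvalues
= 4/36 + 1/36
= 5/36
= 0.1389

0.1389


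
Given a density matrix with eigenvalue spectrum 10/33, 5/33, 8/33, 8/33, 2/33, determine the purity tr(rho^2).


tr(rho^2) = sum of eigenvalues squared
= (10/33)^2 + (5/33)^2 + (8/33)^2 + (8/33)^2 + (2/33)^2
= (100 + 25 + 64 + 64 + 4) / 1089
= 257/1089
= 0.2360

0.2360


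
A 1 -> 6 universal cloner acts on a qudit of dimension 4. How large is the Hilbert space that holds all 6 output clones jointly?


Output space = H^(tensor 6) where dim(H) = 4
dim = 4^6
= 16 (after 2 factors)
= 64 (after 3 factors)
= 256 (after 4 factors)
= 1024 (after 5 factors)
= 4096 (after 6 factors)
= 4096

4096


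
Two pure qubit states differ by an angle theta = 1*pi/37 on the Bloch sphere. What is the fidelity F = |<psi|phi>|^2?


For states separated by angle theta on Bloch sphere:
F = cos^2(theta/2)
theta = 1*pi/37 = 0.0849
theta/2 = 0.0425
cos(theta/2) = 0.9991
F = 0.9982

0.9982


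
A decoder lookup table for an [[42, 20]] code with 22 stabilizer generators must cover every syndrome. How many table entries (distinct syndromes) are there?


Each stabilizer generator gives a binary (+1 or -1) measurement outcome.
With 22 independent generators:
Total syndromes = 2^22
= 4194304

4194304


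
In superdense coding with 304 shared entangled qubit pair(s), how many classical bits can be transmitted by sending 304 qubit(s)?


Superdense coding allows 2 classical bits per shared entangled pair.
304 pair(s) -> 2 * 304 = 608 classical bits

608


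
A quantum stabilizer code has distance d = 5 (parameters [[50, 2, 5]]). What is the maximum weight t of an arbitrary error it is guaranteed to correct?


Code parameters: [[50, 2, 5]], distance d = 5.
Number of correctable errors = floor((d-1)/2)
= floor((5 - 1)/2)
= floor(4/2)
= 2

2


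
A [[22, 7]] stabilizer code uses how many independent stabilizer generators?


For an [[n,k]] stabilizer code:
Number of stabilizer generators = n - k
= 22 - 7
= 15

15


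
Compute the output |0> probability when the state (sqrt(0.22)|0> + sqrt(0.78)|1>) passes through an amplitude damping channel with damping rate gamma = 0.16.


For amplitude damping with parameter gamma on state sqrt(a)|0> + sqrt(b)|1>:
alpha^2 = 0.22, beta^2 = 0.78
P(|0>) = alpha^2 + gamma * beta^2
= 0.22 + 0.16 * 0.78
= 0.22 + 0.1248
= 0.3448

0.3448
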